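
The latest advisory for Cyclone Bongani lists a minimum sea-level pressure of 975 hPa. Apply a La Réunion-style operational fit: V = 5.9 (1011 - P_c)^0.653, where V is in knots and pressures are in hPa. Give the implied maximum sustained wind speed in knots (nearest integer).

61 kt

ΔP = 1011 − 975 = 36 hPa.
36^0.653 ≈ 10.382.
V ≈ 5.9 × 10.382 ≈ 61.3 kt.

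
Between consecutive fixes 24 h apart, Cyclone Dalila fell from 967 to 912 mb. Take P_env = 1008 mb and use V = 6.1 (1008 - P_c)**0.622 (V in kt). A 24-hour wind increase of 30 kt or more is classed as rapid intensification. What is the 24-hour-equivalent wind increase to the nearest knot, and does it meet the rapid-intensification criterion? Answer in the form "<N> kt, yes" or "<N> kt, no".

43 kt, yes

V₁: ΔP = 41, V ≈ 6.1 × 41^0.622 ≈ 61.44 kt.
V₂: ΔP = 96, V ≈ 6.1 × 96^0.622 ≈ 104.30 kt.
ΔV over 24 h = 42.86 kt → 24 h equivalent = 42.86 × 24/24 ≈ 42.86 kt.
43 kt ≥ 30 kt ⇒ rapid intensification.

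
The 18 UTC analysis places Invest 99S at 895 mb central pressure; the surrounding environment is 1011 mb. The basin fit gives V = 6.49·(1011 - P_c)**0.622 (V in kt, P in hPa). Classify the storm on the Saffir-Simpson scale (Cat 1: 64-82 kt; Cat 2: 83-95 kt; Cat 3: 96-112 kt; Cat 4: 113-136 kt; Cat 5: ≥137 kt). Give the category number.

4

ΔP = 1011 − 895 = 116 mb.
V ≈ 6.49 × 116^0.622 = 6.49 × 19.24 ≈ 125 kt.
125 kt falls in the Category 4 band.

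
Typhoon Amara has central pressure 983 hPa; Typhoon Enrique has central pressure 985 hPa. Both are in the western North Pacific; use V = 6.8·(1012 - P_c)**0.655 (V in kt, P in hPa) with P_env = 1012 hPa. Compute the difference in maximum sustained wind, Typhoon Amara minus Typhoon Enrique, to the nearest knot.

3 kt

Typhoon Amara: ΔP = 29; V ≈ 6.8 × 29^0.655 ≈ 61.71 kt.
Typhoon Enrique: ΔP = 27; V ≈ 6.8 × 27^0.655 ≈ 58.89 kt.
Difference ≈ 61.71 − 58.89 = 2.82 → 3 kt.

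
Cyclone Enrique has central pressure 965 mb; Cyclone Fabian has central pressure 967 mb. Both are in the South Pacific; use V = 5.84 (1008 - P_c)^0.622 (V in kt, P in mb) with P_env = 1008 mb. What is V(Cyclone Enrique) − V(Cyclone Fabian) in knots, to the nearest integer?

Cyclone Enrique: ΔP = 43; V ≈ 5.84 × 43^0.622 ≈ 60.59 kt.
Cyclone Fabian: ΔP = 41; V ≈ 5.84 × 41^0.622 ≈ 58.83 kt.
Difference ≈ 60.59 − 58.83 = 1.76 → 2 kt.

2 kt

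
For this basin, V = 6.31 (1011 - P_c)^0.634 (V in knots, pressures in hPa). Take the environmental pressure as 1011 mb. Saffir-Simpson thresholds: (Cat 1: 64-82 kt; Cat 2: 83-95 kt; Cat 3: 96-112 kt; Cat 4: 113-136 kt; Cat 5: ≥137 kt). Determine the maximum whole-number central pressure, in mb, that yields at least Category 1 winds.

Category 1 begins at V = 64 kt.
Required ΔP = (64/6.31)^(1/0.634) = 10.143^1.577 ≈ 38.64 mb.
P_c ≤ 1011 − 38.64 = 972.36, so the highest integer P_c is 972 mb.

972 mb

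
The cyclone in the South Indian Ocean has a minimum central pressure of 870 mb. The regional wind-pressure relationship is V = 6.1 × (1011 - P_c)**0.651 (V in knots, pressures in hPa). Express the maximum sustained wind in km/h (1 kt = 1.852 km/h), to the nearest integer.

283 km/h

ΔP = 1011 − 870 = 141 mb.
V ≈ 6.1 × 141^0.651 = 6.1 × 25.069 ≈ 152.923 kt.
152.923 × 1.852 ≈ 283.21 km/h → 283 km/h.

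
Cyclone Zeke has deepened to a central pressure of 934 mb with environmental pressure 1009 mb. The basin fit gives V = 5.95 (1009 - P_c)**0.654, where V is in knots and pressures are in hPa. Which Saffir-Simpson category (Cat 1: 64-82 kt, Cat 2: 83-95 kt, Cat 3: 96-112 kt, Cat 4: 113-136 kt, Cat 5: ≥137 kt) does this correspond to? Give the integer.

3

ΔP = 1009 − 934 = 75 mb.
V ≈ 5.95 × 75^0.654 = 5.95 × 16.84 ≈ 100 kt.
100 kt falls in the Category 3 band.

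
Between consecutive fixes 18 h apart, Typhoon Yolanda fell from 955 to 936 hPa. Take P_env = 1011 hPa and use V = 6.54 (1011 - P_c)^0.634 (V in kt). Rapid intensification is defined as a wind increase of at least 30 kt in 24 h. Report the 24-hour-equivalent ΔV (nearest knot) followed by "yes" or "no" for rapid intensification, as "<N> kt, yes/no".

23 kt, no

V₁: ΔP = 56, V ≈ 6.54 × 56^0.634 ≈ 83.93 kt.
V₂: ΔP = 75, V ≈ 6.54 × 75^0.634 ≈ 101.01 kt.
ΔV over 18 h = 17.08 kt → 24 h equivalent = 17.08 × 24/18 ≈ 22.77 kt.
23 kt < 30 kt ⇒ not rapid intensification.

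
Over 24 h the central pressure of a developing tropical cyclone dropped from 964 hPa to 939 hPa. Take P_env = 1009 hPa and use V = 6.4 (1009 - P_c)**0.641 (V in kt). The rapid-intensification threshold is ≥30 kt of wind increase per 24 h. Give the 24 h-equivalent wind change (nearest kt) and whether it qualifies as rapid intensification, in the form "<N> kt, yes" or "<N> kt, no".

24 kt, no

V₁: ΔP = 45, V ≈ 6.4 × 45^0.641 ≈ 73.43 kt.
V₂: ΔP = 70, V ≈ 6.4 × 70^0.641 ≈ 97.47 kt.
ΔV over 24 h = 24.04 kt → 24 h equivalent = 24.04 × 24/24 ≈ 24.04 kt.
24 kt < 30 kt ⇒ not rapid intensification.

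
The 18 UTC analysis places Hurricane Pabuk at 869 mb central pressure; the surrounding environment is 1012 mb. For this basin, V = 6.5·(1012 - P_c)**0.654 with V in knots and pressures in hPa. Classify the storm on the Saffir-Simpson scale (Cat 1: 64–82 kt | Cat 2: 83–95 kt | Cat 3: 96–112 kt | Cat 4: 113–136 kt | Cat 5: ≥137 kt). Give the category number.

5

ΔP = 1012 − 869 = 143 mb.
V ≈ 6.5 × 143^0.654 = 6.5 × 25.68 ≈ 167 kt.
167 kt falls in the Category 5 band.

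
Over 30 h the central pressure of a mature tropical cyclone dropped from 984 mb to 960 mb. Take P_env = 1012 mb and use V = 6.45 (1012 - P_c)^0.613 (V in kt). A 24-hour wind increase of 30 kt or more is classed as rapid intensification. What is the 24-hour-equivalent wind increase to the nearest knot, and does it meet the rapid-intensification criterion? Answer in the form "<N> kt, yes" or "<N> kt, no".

V₁: ΔP = 28, V ≈ 6.45 × 28^0.613 ≈ 49.74 kt.
V₂: ΔP = 52, V ≈ 6.45 × 52^0.613 ≈ 72.69 kt.
ΔV over 30 h = 22.95 kt → 24 h equivalent = 22.95 × 24/30 ≈ 18.36 kt.
18 kt < 30 kt ⇒ not rapid intensification.

18 kt, no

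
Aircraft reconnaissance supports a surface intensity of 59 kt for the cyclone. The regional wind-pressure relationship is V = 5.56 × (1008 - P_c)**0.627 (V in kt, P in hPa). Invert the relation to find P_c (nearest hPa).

965 hPa

ΔP = (V / 5.56)^(1/0.627) = (59/5.56)^1.595.
59/5.56 = 10.612; 10.612^1.595 ≈ 43.25 hPa.
P_c = 1008 − 43.25 = 964.75 ≈ 965 hPa.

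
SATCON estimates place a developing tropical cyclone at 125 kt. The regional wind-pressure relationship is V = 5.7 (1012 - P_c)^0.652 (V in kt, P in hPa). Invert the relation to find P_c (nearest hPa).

ΔP = (V / 5.7)^(1/0.652) = (125/5.7)^1.534.
125/5.7 = 21.930; 21.930^1.534 ≈ 113.97 hPa.
P_c = 1012 − 113.97 = 898.03 ≈ 898 hPa.

898 hPa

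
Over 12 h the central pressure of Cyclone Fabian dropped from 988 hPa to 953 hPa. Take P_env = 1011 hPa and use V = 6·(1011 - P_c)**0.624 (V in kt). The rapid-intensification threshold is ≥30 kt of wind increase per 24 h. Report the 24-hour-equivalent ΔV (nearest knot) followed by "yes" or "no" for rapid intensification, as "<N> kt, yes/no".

V₁: ΔP = 23, V ≈ 6 × 23^0.624 ≈ 42.45 kt.
V₂: ΔP = 58, V ≈ 6 × 58^0.624 ≈ 75.60 kt.
ΔV over 12 h = 33.15 kt → 24 h equivalent = 33.15 × 24/12 ≈ 66.30 kt.
66 kt ≥ 30 kt ⇒ rapid intensification.

66 kt, yes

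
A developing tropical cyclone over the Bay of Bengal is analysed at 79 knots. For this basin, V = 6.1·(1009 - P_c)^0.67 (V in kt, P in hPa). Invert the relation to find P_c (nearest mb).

963 mb

ΔP = (V / 6.1)^(1/0.67) = (79/6.1)^1.493.
79/6.1 = 12.951; 12.951^1.493 ≈ 45.72 mb.
P_c = 1009 − 45.72 = 963.28 ≈ 963 mb.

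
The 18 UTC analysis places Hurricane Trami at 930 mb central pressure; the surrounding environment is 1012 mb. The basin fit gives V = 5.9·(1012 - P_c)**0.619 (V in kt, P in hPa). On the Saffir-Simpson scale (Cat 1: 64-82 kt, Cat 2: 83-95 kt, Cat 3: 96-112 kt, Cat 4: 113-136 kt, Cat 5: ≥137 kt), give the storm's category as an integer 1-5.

ΔP = 1012 − 930 = 82 mb.
V ≈ 5.9 × 82^0.619 = 5.9 × 15.30 ≈ 90 kt.
90 kt falls in the Category 2 band.

2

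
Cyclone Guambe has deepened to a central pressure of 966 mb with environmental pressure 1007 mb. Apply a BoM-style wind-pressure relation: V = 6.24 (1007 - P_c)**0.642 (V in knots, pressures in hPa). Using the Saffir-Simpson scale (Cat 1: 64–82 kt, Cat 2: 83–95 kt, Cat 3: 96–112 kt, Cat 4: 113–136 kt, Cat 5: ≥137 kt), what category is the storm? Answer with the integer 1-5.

1

ΔP = 1007 − 966 = 41 mb.
V ≈ 6.24 × 41^0.642 = 6.24 × 10.85 ≈ 68 kt.
68 kt falls in the Category 1 band.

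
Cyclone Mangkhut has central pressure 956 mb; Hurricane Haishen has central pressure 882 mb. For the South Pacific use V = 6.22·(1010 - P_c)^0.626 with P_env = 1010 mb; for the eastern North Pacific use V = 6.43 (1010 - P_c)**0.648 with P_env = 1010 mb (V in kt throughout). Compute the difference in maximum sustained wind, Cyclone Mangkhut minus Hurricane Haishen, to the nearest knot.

Cyclone Mangkhut: ΔP = 54; V ≈ 6.22 × 54^0.626 ≈ 75.56 kt.
Hurricane Haishen: ΔP = 128; V ≈ 6.43 × 128^0.648 ≈ 149.17 kt.
Difference ≈ 75.56 − 149.17 = -73.61 → -74 kt.

-74 kt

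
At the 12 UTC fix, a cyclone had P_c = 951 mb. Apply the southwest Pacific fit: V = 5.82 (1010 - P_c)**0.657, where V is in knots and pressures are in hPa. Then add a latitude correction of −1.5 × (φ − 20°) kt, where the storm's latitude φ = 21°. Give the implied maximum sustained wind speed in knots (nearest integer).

ΔP = 1010 − 951 = 59 mb.
59^0.657 ≈ 14.570.
V ≈ 5.82 × 14.570 ≈ 84.8 kt.
Latitude correction: −1.5 × (21 − 20) = -1.5 kt.
Corrected V ≈ 83.3 kt → 83 kt.

83 kt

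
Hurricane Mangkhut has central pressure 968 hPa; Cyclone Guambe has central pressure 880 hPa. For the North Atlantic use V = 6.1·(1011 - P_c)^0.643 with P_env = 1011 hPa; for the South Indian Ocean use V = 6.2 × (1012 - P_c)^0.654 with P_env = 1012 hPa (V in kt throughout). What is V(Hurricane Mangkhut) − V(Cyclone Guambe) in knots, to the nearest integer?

Hurricane Mangkhut: ΔP = 43; V ≈ 6.1 × 43^0.643 ≈ 68.49 kt.
Cyclone Guambe: ΔP = 132; V ≈ 6.2 × 132^0.654 ≈ 151.09 kt.
Difference ≈ 68.49 − 151.09 = -82.60 → -83 kt.

-83 kt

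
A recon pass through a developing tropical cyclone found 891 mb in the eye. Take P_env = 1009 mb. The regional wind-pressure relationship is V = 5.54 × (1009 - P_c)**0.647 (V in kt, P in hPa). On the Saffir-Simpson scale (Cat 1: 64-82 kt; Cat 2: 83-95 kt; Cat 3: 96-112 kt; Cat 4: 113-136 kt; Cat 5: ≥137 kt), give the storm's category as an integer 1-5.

4

ΔP = 1009 − 891 = 118 mb.
V ≈ 5.54 × 118^0.647 = 5.54 × 21.90 ≈ 121 kt.
121 kt falls in the Category 4 band.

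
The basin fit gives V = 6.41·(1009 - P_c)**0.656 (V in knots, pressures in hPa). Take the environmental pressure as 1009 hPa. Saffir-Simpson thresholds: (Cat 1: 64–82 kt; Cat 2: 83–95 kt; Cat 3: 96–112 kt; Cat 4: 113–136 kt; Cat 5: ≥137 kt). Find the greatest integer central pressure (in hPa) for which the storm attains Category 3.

Category 3 begins at V = 96 kt.
Required ΔP = (96/6.41)^(1/0.656) = 14.977^1.524 ≈ 61.91 hPa.
P_c ≤ 1009 − 61.91 = 947.09, so the highest integer P_c is 947 hPa.

947 hPa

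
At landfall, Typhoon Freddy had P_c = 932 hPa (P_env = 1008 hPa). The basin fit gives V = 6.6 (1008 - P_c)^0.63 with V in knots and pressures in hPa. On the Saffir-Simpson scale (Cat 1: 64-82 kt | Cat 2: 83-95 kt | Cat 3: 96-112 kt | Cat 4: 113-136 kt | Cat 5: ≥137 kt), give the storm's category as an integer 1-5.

3

ΔP = 1008 − 932 = 76 hPa.
V ≈ 6.6 × 76^0.63 = 6.6 × 15.31 ≈ 101 kt.
101 kt falls in the Category 3 band.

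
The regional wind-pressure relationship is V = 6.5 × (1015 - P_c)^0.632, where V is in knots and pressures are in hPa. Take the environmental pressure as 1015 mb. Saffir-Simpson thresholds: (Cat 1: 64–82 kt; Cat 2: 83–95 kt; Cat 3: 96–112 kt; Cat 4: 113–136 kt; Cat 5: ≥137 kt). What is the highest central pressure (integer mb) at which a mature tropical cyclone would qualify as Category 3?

Category 3 begins at V = 96 kt.
Required ΔP = (96/6.5)^(1/0.632) = 14.769^1.582 ≈ 70.84 mb.
P_c ≤ 1015 − 70.84 = 944.16, so the highest integer P_c is 944 mb.

944 mb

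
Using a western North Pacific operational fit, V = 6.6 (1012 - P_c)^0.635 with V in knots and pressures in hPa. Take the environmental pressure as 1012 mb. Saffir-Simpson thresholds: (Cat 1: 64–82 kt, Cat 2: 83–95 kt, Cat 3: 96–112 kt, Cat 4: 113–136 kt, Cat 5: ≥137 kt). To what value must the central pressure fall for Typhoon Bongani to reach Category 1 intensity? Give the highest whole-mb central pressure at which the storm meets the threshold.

976 mb

Category 1 begins at V = 64 kt.
Required ΔP = (64/6.6)^(1/0.635) = 9.697^1.575 ≈ 35.79 mb.
P_c ≤ 1012 − 35.79 = 976.21, so the highest integer P_c is 976 mb.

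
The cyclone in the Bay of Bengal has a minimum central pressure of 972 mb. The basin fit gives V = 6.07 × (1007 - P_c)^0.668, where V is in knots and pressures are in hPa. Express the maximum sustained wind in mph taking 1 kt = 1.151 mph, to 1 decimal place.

ΔP = 1007 − 972 = 35 mb.
V ≈ 6.07 × 35^0.668 = 6.07 × 10.751 ≈ 65.257 kt.
65.257 × 1.151 ≈ 75.11 mph → 75.1 mph.

75.1 mph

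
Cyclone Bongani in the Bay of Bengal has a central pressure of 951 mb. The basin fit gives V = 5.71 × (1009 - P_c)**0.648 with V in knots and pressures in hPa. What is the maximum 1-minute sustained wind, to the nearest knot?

ΔP = 1009 − 951 = 58 mb.
58^0.648 ≈ 13.890.
V ≈ 5.71 × 13.890 ≈ 79.3 kt.

79 kt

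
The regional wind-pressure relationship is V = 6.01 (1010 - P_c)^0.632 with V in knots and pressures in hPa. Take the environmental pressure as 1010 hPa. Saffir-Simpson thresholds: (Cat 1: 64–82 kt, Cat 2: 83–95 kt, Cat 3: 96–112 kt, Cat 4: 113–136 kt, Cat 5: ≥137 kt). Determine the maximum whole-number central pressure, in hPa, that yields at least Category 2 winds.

946 hPa

Category 2 begins at V = 83 kt.
Required ΔP = (83/6.01)^(1/0.632) = 13.810^1.582 ≈ 63.70 hPa.
P_c ≤ 1010 − 63.70 = 946.30, so the highest integer P_c is 946 hPa.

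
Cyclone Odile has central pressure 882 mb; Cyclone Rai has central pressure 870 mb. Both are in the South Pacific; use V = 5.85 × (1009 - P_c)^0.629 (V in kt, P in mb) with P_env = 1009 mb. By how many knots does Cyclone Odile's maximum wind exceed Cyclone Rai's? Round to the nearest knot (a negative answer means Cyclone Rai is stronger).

Cyclone Odile: ΔP = 127; V ≈ 5.85 × 127^0.629 ≈ 123.15 kt.
Cyclone Rai: ΔP = 139; V ≈ 5.85 × 139^0.629 ≈ 130.35 kt.
Difference ≈ 123.15 − 130.35 = -7.20 → -7 kt.

-7 kt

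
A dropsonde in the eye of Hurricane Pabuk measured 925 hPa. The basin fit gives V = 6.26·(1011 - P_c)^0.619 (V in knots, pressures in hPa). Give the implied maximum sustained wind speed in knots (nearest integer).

99 kt

ΔP = 1011 − 925 = 86 hPa.
86^0.619 ≈ 15.756.
V ≈ 6.26 × 15.756 ≈ 98.6 kt.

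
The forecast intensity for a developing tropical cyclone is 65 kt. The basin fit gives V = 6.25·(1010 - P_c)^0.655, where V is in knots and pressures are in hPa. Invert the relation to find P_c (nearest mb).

ΔP = (V / 6.25)^(1/0.655) = (65/6.25)^1.527.
65/6.25 = 10.400; 10.400^1.527 ≈ 35.70 mb.
P_c = 1010 − 35.70 = 974.30 ≈ 974 mb.

974 mb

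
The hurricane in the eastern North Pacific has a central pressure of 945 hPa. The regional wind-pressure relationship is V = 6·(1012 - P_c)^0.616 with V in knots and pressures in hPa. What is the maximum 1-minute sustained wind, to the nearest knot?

ΔP = 1012 − 945 = 67 hPa.
67^0.616 ≈ 13.331.
V ≈ 6 × 13.331 ≈ 80.0 kt.

80 kt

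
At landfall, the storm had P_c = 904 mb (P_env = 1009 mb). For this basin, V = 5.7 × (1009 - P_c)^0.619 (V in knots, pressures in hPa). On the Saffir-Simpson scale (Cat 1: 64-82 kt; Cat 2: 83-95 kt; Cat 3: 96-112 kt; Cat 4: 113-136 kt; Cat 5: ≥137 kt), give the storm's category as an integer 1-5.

ΔP = 1009 − 904 = 105 mb.
V ≈ 5.7 × 105^0.619 = 5.7 × 17.83 ≈ 102 kt.
102 kt falls in the Category 3 band.

3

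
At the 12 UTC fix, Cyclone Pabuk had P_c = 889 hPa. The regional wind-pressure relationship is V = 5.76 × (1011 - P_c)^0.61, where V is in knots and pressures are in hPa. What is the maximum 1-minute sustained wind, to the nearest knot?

ΔP = 1011 − 889 = 122 hPa.
122^0.61 ≈ 18.736.
V ≈ 5.76 × 18.736 ≈ 107.9 kt.

108 kt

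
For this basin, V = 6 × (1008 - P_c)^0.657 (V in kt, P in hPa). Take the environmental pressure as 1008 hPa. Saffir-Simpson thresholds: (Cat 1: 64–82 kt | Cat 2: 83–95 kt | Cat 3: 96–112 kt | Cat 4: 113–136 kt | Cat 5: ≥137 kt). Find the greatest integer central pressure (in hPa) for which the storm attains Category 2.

Category 2 begins at V = 83 kt.
Required ΔP = (83/6)^(1/0.657) = 13.833^1.522 ≈ 54.52 hPa.
P_c ≤ 1008 − 54.52 = 953.48, so the highest integer P_c is 953 hPa.

953 hPa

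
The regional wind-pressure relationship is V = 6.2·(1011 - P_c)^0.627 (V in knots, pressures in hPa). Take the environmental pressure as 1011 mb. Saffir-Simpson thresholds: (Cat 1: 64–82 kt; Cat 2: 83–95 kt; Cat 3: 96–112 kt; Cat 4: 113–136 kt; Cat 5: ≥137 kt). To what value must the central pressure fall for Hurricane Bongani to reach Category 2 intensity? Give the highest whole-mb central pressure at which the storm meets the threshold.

Category 2 begins at V = 83 kt.
Required ΔP = (83/6.2)^(1/0.627) = 13.387^1.595 ≈ 62.65 mb.
P_c ≤ 1011 − 62.65 = 948.35, so the highest integer P_c is 948 mb.

948 mb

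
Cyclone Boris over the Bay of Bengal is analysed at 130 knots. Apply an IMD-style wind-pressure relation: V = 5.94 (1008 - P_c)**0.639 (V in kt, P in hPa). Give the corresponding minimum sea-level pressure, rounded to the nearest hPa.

ΔP = (V / 5.94)^(1/0.639) = (130/5.94)^1.565.
130/5.94 = 21.886; 21.886^1.565 ≈ 125.10 hPa.
P_c = 1008 − 125.10 = 882.90 ≈ 883 hPa.

883 hPa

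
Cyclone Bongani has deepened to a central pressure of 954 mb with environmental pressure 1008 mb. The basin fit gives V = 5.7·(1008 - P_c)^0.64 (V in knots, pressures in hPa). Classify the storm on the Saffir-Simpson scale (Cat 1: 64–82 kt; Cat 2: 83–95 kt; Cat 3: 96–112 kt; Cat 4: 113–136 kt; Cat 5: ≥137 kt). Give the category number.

1

ΔP = 1008 − 954 = 54 mb.
V ≈ 5.7 × 54^0.64 = 5.7 × 12.84 ≈ 73 kt.
73 kt falls in the Category 1 band.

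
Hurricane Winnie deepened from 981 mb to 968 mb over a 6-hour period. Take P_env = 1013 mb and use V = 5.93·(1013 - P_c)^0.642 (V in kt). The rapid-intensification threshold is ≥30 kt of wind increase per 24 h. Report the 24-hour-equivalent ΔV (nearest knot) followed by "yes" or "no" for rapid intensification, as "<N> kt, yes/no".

54 kt, yes

V₁: ΔP = 32, V ≈ 5.93 × 32^0.642 ≈ 54.87 kt.
V₂: ΔP = 45, V ≈ 5.93 × 45^0.642 ≈ 68.30 kt.
ΔV over 6 h = 13.43 kt → 24 h equivalent = 13.43 × 24/6 ≈ 53.72 kt.
54 kt ≥ 30 kt ⇒ rapid intensification.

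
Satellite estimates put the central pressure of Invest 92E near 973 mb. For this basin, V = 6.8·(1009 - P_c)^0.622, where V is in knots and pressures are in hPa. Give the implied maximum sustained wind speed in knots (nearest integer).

63 kt

ΔP = 1009 − 973 = 36 mb.
36^0.622 ≈ 9.290.
V ≈ 6.8 × 9.290 ≈ 63.2 kt.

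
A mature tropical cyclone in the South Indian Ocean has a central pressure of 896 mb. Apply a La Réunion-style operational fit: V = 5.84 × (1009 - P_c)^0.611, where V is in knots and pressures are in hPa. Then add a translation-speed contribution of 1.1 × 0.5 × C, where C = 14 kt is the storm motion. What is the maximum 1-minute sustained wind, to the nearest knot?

113 kt

ΔP = 1009 − 896 = 113 mb.
113^0.611 ≈ 17.965.
V ≈ 5.84 × 17.965 ≈ 104.9 kt.
Translation term: 1.1 × 0.5 × 14 = 7.7 kt.
Corrected V ≈ 112.6 kt → 113 kt.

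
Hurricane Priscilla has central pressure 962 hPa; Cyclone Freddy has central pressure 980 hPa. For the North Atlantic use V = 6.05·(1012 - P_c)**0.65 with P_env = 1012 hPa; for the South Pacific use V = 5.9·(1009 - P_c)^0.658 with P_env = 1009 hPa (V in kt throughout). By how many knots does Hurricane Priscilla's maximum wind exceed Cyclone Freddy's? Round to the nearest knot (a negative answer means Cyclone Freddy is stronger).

23 kt

Hurricane Priscilla: ΔP = 50; V ≈ 6.05 × 50^0.65 ≈ 76.93 kt.
Cyclone Freddy: ΔP = 29; V ≈ 5.9 × 29^0.658 ≈ 54.09 kt.
Difference ≈ 76.93 − 54.09 = 22.84 → 23 kt.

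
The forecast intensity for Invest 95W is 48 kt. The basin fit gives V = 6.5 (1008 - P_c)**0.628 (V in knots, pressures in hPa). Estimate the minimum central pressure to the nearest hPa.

984 hPa

ΔP = (V / 6.5)^(1/0.628) = (48/6.5)^1.592.
48/6.5 = 7.385; 7.385^1.592 ≈ 24.14 hPa.
P_c = 1008 − 24.14 = 983.86 ≈ 984 hPa.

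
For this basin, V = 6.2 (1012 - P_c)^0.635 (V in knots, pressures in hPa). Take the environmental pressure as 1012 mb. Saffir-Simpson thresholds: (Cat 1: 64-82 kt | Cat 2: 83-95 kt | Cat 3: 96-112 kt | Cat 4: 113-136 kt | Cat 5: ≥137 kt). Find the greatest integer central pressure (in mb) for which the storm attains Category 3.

Category 3 begins at V = 96 kt.
Required ΔP = (96/6.2)^(1/0.635) = 15.484^1.575 ≈ 74.79 mb.
P_c ≤ 1012 − 74.79 = 937.21, so the highest integer P_c is 937 mb.

937 mb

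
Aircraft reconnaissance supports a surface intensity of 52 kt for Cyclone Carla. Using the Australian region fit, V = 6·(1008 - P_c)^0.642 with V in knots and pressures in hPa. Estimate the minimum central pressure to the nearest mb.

979 mb

ΔP = (V / 6)^(1/0.642) = (52/6)^1.558.
52/6 = 8.667; 8.667^1.558 ≈ 28.90 mb.
P_c = 1008 − 28.90 = 979.10 ≈ 979 mb.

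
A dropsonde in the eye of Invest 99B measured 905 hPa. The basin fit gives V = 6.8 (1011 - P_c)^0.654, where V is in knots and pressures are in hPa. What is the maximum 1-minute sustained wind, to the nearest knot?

144 kt

ΔP = 1011 − 905 = 106 hPa.
106^0.654 ≈ 21.113.
V ≈ 6.8 × 21.113 ≈ 143.6 kt.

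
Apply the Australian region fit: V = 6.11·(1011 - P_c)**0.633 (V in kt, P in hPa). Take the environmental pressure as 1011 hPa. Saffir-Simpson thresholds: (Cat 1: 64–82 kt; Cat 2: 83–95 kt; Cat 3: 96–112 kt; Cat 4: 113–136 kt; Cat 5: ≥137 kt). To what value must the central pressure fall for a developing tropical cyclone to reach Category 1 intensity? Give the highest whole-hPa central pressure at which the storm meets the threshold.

Category 1 begins at V = 64 kt.
Required ΔP = (64/6.11)^(1/0.633) = 10.475^1.580 ≈ 40.89 hPa.
P_c ≤ 1011 − 40.89 = 970.11, so the highest integer P_c is 970 hPa.

970 hPa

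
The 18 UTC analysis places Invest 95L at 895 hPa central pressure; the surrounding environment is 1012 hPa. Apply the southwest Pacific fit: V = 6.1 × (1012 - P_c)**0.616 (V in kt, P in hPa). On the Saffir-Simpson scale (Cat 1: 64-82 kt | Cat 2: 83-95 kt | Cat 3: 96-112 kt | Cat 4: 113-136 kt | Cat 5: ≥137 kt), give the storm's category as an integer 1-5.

ΔP = 1012 − 895 = 117 hPa.
V ≈ 6.1 × 117^0.616 = 6.1 × 18.79 ≈ 115 kt.
115 kt falls in the Category 4 band.

4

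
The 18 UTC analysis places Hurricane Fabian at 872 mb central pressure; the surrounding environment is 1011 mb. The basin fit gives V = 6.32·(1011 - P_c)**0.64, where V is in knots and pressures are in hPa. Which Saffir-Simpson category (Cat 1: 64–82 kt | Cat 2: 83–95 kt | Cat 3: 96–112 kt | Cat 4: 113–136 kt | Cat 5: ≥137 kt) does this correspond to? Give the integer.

ΔP = 1011 − 872 = 139 mb.
V ≈ 6.32 × 139^0.64 = 6.32 × 23.52 ≈ 149 kt.
149 kt falls in the Category 5 band.

5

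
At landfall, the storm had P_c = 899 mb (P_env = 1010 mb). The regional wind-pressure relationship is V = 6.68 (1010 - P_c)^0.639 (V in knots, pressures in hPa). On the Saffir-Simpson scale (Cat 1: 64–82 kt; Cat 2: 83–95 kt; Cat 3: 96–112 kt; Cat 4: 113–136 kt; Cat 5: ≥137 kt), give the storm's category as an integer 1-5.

4

ΔP = 1010 − 899 = 111 mb.
V ≈ 6.68 × 111^0.639 = 6.68 × 20.28 ≈ 135 kt.
135 kt falls in the Category 4 band.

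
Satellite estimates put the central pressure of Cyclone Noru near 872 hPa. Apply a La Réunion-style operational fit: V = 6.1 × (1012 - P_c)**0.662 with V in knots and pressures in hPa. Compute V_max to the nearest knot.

ΔP = 1012 − 872 = 140 hPa.
140^0.662 ≈ 26.347.
V ≈ 6.1 × 26.347 ≈ 160.7 kt.

161 kt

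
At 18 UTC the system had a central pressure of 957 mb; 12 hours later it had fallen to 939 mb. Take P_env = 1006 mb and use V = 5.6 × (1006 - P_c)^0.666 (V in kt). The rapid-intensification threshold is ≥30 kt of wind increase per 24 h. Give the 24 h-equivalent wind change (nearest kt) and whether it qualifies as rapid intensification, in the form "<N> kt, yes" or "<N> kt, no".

V₁: ΔP = 49, V ≈ 5.6 × 49^0.666 ≈ 74.79 kt.
V₂: ΔP = 67, V ≈ 5.6 × 67^0.666 ≈ 92.12 kt.
ΔV over 12 h = 17.33 kt → 24 h equivalent = 17.33 × 24/12 ≈ 34.66 kt.
35 kt ≥ 30 kt ⇒ rapid intensification.

35 kt, yes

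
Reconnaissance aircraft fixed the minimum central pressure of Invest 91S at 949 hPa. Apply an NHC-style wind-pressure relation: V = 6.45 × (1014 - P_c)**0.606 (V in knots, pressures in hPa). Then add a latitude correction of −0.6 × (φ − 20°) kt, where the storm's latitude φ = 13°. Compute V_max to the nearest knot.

85 kt

ΔP = 1014 − 949 = 65 hPa.
65^0.606 ≈ 12.549.
V ≈ 6.45 × 12.549 ≈ 80.9 kt.
Latitude correction: −0.6 × (13 − 20) = 4.2 kt.
Corrected V ≈ 85.1 kt → 85 kt.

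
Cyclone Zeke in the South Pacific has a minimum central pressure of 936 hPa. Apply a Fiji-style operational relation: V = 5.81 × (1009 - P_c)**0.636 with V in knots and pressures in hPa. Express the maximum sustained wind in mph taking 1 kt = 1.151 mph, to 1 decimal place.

ΔP = 1009 − 936 = 73 hPa.
V ≈ 5.81 × 73^0.636 = 5.81 × 15.313 ≈ 88.971 kt.
88.971 × 1.151 ≈ 102.41 mph → 102.4 mph.

102.4 mph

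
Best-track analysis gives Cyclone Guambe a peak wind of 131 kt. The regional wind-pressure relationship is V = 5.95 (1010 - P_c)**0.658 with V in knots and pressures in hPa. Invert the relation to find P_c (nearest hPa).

900 hPa

ΔP = (V / 5.95)^(1/0.658) = (131/5.95)^1.520.
131/5.95 = 22.017; 22.017^1.520 ≈ 109.81 hPa.
P_c = 1010 − 109.81 = 900.19 ≈ 900 hPa.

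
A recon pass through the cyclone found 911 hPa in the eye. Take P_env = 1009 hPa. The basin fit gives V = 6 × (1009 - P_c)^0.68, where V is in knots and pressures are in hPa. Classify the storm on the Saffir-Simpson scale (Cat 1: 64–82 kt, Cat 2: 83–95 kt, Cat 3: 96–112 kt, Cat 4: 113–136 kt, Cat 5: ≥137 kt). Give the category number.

ΔP = 1009 − 911 = 98 hPa.
V ≈ 6 × 98^0.68 = 6 × 22.60 ≈ 136 kt.
136 kt falls in the Category 4 band.

4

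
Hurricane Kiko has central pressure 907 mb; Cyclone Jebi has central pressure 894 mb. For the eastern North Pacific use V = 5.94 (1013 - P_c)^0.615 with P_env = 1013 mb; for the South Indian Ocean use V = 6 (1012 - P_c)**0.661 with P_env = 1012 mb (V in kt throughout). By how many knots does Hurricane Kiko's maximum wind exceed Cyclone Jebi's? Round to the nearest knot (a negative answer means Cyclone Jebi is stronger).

Hurricane Kiko: ΔP = 106; V ≈ 5.94 × 106^0.615 ≈ 104.56 kt.
Cyclone Jebi: ΔP = 118; V ≈ 6 × 118^0.661 ≈ 140.50 kt.
Difference ≈ 104.56 − 140.50 = -35.94 → -36 kt.

-36 kt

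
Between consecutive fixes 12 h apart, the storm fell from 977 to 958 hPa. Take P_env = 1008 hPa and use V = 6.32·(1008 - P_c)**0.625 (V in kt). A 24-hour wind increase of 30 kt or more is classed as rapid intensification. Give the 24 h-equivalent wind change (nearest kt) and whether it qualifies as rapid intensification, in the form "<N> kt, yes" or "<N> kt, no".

38 kt, yes

V₁: ΔP = 31, V ≈ 6.32 × 31^0.625 ≈ 54.05 kt.
V₂: ΔP = 50, V ≈ 6.32 × 50^0.625 ≈ 72.87 kt.
ΔV over 12 h = 18.82 kt → 24 h equivalent = 18.82 × 24/12 ≈ 37.64 kt.
38 kt ≥ 30 kt ⇒ rapid intensification.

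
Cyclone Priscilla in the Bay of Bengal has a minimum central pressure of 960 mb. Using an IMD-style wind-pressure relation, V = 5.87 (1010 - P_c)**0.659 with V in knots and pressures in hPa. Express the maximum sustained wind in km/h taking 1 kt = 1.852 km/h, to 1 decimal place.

143.2 km/h

ΔP = 1010 − 960 = 50 mb.
V ≈ 5.87 × 50^0.659 = 5.87 × 13.171 ≈ 77.314 kt.
77.314 × 1.852 ≈ 143.19 km/h → 143.2 km/h.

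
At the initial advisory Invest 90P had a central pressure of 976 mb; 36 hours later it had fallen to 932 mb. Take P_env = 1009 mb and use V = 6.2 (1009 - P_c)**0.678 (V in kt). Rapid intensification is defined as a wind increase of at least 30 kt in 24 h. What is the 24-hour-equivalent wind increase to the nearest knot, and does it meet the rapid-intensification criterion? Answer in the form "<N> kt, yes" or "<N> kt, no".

34 kt, yes

V₁: ΔP = 33, V ≈ 6.2 × 33^0.678 ≈ 66.37 kt.
V₂: ΔP = 77, V ≈ 6.2 × 77^0.678 ≈ 117.88 kt.
ΔV over 36 h = 51.51 kt → 24 h equivalent = 51.51 × 24/36 ≈ 34.34 kt.
34 kt ≥ 30 kt ⇒ rapid intensification.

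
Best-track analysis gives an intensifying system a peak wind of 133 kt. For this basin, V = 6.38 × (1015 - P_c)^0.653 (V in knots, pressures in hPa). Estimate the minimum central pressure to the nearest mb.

910 mb

ΔP = (V / 6.38)^(1/0.653) = (133/6.38)^1.531.
133/6.38 = 20.846; 20.846^1.531 ≈ 104.70 mb.
P_c = 1015 − 104.70 = 910.30 ≈ 910 mb.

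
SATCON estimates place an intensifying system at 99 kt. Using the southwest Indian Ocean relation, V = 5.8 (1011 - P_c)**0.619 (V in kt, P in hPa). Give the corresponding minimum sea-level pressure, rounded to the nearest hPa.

ΔP = (V / 5.8)^(1/0.619) = (99/5.8)^1.616.
99/5.8 = 17.069; 17.069^1.616 ≈ 97.87 hPa.
P_c = 1011 − 97.87 = 913.13 ≈ 913 hPa.

913 hPa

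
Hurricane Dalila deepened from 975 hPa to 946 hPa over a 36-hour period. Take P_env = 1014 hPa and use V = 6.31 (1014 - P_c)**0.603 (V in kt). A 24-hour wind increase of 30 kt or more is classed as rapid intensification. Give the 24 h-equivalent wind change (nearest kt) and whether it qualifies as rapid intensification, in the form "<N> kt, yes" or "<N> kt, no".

15 kt, no

V₁: ΔP = 39, V ≈ 6.31 × 39^0.603 ≈ 57.47 kt.
V₂: ΔP = 68, V ≈ 6.31 × 68^0.603 ≈ 80.36 kt.
ΔV over 36 h = 22.89 kt → 24 h equivalent = 22.89 × 24/36 ≈ 15.26 kt.
15 kt < 30 kt ⇒ not rapid intensification.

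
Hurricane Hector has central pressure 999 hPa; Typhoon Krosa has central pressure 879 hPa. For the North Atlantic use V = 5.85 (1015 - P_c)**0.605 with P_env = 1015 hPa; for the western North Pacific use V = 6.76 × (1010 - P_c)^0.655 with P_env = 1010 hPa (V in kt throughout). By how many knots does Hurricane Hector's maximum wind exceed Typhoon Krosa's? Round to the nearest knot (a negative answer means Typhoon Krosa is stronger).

-133 kt

Hurricane Hector: ΔP = 16; V ≈ 5.85 × 16^0.605 ≈ 31.31 kt.
Typhoon Krosa: ΔP = 131; V ≈ 6.76 × 131^0.655 ≈ 164.72 kt.
Difference ≈ 31.31 − 164.72 = -133.41 → -133 kt.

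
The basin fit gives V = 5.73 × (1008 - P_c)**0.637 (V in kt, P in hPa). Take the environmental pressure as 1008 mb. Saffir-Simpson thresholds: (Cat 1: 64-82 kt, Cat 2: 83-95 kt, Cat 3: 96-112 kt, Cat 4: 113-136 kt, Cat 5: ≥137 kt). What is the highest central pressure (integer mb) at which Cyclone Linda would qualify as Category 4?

Category 4 begins at V = 113 kt.
Required ΔP = (113/5.73)^(1/0.637) = 19.721^1.570 ≈ 107.86 mb.
P_c ≤ 1008 − 107.86 = 900.14, so the highest integer P_c is 900 mb.

900 mb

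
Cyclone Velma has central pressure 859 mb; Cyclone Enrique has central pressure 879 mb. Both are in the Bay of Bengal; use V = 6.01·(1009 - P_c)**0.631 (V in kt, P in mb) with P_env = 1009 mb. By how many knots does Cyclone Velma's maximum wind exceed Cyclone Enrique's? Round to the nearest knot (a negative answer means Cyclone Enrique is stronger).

Cyclone Velma: ΔP = 150; V ≈ 6.01 × 150^0.631 ≈ 141.90 kt.
Cyclone Enrique: ΔP = 130; V ≈ 6.01 × 130^0.631 ≈ 129.65 kt.
Difference ≈ 141.90 − 129.65 = 12.25 → 12 kt.

12 kt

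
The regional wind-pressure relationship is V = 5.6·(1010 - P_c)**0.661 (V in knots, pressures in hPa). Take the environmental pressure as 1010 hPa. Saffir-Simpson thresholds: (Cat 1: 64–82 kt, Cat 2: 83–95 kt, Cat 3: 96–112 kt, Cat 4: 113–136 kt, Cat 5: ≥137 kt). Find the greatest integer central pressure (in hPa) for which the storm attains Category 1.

970 hPa

Category 1 begins at V = 64 kt.
Required ΔP = (64/5.6)^(1/0.661) = 11.429^1.513 ≈ 39.87 hPa.
P_c ≤ 1010 − 39.87 = 970.13, so the highest integer P_c is 970 hPa.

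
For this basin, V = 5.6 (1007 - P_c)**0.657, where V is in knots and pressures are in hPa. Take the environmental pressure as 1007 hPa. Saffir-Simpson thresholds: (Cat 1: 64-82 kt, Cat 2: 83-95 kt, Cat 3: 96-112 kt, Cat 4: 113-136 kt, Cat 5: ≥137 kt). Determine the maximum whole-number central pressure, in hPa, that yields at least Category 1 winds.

966 hPa

Category 1 begins at V = 64 kt.
Required ΔP = (64/5.6)^(1/0.657) = 11.429^1.522 ≈ 40.77 hPa.
P_c ≤ 1007 − 40.77 = 966.23, so the highest integer P_c is 966 hPa.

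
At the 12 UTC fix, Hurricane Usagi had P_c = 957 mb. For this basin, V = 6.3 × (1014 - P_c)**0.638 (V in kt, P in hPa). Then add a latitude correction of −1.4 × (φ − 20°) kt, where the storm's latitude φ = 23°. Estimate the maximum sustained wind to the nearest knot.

ΔP = 1014 − 957 = 57 mb.
57^0.638 ≈ 13.190.
V ≈ 6.3 × 13.190 ≈ 83.1 kt.
Latitude correction: −1.4 × (23 − 20) = -4.2 kt.
Corrected V ≈ 78.9 kt → 79 kt.

79 kt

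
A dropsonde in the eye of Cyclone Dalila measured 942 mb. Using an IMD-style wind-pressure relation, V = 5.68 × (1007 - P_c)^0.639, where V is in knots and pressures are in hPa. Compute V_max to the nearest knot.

82 kt

ΔP = 1007 − 942 = 65 mb.
65^0.639 ≈ 14.403.
V ≈ 5.68 × 14.403 ≈ 81.8 kt.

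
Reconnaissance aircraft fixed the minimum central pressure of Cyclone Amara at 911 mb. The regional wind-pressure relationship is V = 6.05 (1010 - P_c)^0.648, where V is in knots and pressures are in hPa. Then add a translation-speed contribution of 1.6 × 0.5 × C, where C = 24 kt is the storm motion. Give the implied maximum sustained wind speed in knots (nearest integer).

ΔP = 1010 − 911 = 99 mb.
99^0.648 ≈ 19.641.
V ≈ 6.05 × 19.641 ≈ 118.8 kt.
Translation term: 1.6 × 0.5 × 24 = 19.2 kt.
Corrected V ≈ 138 kt → 138 kt.

138 kt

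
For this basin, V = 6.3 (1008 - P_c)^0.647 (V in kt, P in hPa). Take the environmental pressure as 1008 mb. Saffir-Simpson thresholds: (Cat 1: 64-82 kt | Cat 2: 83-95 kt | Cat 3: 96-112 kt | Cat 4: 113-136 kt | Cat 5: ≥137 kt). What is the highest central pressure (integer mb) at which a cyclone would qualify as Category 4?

Category 4 begins at V = 113 kt.
Required ΔP = (113/6.3)^(1/0.647) = 17.937^1.546 ≈ 86.65 mb.
P_c ≤ 1008 − 86.65 = 921.35, so the highest integer P_c is 921 mb.

921 mb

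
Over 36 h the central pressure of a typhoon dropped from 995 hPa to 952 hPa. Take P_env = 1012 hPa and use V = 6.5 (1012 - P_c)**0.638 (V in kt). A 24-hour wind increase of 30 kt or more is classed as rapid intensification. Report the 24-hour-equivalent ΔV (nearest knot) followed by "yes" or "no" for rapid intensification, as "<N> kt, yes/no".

33 kt, yes

V₁: ΔP = 17, V ≈ 6.5 × 17^0.638 ≈ 39.62 kt.
V₂: ΔP = 60, V ≈ 6.5 × 60^0.638 ≈ 88.59 kt.
ΔV over 36 h = 48.97 kt → 24 h equivalent = 48.97 × 24/36 ≈ 32.65 kt.
33 kt ≥ 30 kt ⇒ rapid intensification.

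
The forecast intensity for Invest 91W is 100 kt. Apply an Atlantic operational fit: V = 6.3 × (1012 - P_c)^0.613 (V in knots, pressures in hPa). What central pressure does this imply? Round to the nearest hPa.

921 hPa

ΔP = (V / 6.3)^(1/0.613) = (100/6.3)^1.631.
100/6.3 = 15.873; 15.873^1.631 ≈ 90.92 hPa.
P_c = 1012 − 90.92 = 921.08 ≈ 921 hPa.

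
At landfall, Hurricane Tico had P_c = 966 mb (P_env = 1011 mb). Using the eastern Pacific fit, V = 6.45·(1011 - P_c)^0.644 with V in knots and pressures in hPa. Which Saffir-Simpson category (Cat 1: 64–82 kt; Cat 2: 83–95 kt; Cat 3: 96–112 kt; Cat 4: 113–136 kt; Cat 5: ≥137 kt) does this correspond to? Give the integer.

1

ΔP = 1011 − 966 = 45 mb.
V ≈ 6.45 × 45^0.644 = 6.45 × 11.61 ≈ 75 kt.
75 kt falls in the Category 1 band.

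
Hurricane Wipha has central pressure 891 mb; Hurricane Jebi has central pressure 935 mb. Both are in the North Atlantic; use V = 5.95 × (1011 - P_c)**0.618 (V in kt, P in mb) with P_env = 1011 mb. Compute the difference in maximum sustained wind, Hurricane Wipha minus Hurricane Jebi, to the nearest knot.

28 kt

Hurricane Wipha: ΔP = 120; V ≈ 5.95 × 120^0.618 ≈ 114.67 kt.
Hurricane Jebi: ΔP = 76; V ≈ 5.95 × 76^0.618 ≈ 86.47 kt.
Difference ≈ 114.67 − 86.47 = 28.20 → 28 kt.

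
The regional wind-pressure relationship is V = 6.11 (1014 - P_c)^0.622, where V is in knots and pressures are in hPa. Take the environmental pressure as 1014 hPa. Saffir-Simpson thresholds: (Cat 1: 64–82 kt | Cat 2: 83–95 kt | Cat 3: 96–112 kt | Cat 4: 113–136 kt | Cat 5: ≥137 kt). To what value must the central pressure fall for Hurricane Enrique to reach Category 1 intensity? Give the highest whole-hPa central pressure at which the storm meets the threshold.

970 hPa

Category 1 begins at V = 64 kt.
Required ΔP = (64/6.11)^(1/0.622) = 10.475^1.608 ≈ 43.66 hPa.
P_c ≤ 1014 − 43.66 = 970.34, so the highest integer P_c is 970 hPa.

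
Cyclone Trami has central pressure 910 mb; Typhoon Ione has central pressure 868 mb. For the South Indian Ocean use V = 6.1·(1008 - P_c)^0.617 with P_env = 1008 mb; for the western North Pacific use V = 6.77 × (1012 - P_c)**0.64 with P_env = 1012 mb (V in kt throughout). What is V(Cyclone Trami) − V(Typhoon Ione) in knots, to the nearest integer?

Cyclone Trami: ΔP = 98; V ≈ 6.1 × 98^0.617 ≈ 103.26 kt.
Typhoon Ione: ΔP = 144; V ≈ 6.77 × 144^0.64 ≈ 162.91 kt.
Difference ≈ 103.26 − 162.91 = -59.65 → -60 kt.

-60 kt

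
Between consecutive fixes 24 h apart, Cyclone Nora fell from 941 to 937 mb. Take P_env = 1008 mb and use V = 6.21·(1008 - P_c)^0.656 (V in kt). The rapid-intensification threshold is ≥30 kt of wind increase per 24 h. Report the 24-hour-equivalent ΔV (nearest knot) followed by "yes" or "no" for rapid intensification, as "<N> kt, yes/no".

4 kt, no

V₁: ΔP = 67, V ≈ 6.21 × 67^0.656 ≈ 97.95 kt.
V₂: ΔP = 71, V ≈ 6.21 × 71^0.656 ≈ 101.75 kt.
ΔV over 24 h = 3.80 kt → 24 h equivalent = 3.80 × 24/24 ≈ 3.80 kt.
4 kt < 30 kt ⇒ not rapid intensification.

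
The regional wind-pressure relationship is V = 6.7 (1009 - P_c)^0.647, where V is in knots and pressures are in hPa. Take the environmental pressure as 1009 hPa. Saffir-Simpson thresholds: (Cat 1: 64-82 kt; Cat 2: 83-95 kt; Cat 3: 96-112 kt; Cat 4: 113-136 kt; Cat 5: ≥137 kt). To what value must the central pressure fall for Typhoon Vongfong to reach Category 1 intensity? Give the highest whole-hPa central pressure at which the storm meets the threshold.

976 hPa

Category 1 begins at V = 64 kt.
Required ΔP = (64/6.7)^(1/0.647) = 9.552^1.546 ≈ 32.72 hPa.
P_c ≤ 1009 − 32.72 = 976.28, so the highest integer P_c is 976 hPa.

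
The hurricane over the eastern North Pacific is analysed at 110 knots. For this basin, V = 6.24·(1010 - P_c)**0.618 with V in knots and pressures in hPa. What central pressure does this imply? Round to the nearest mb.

906 mb

ΔP = (V / 6.24)^(1/0.618) = (110/6.24)^1.618.
110/6.24 = 17.628; 17.628^1.618 ≈ 103.88 mb.
P_c = 1010 − 103.88 = 906.12 ≈ 906 mb.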